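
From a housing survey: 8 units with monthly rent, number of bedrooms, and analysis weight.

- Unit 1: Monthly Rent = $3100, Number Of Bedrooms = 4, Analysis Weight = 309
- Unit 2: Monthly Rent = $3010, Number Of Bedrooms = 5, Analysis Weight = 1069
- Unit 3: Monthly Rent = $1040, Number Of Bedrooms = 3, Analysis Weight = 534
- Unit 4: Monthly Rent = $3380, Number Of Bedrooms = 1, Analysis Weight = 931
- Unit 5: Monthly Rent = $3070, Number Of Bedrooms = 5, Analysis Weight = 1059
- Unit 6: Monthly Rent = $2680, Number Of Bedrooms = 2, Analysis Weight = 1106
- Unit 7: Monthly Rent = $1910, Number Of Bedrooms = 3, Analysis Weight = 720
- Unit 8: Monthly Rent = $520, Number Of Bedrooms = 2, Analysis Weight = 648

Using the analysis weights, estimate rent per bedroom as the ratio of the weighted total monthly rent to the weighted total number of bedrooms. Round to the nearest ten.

Σ wᵢ·y = 3100×309 + 3010×1069 + 1040×534 + 3380×931 + 3070×1059 + 2680×1106 + 1910×720 + 520×648
  = 957900 + 3217690 + 555360 + 3146780 + 3251130 + 2964080 + 1375200 + 336960 = 15805100
Σ wᵢ·x = 20077
Ratio = 15805100 / 20077 = 787.22419

790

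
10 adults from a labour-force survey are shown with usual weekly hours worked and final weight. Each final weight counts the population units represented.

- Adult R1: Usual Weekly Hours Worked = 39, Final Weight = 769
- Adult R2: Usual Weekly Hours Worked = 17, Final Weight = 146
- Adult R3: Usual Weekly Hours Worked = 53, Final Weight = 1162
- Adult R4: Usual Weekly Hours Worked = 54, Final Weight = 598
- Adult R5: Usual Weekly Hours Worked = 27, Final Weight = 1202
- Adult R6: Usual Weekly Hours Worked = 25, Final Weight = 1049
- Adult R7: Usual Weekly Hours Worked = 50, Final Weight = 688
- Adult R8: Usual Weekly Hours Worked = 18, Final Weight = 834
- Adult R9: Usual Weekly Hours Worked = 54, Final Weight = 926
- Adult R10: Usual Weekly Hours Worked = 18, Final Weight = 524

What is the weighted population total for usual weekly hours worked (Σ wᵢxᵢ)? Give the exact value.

Weighted total = 39×769 + 17×146 + 53×1162 + 54×598 + 27×1202 + 25×1049 + 50×688 + 18×834 + 54×926 + 18×524
  = 29991 + 2482 + 61586 + 32292 + 32454 + 26225 + 34400 + 15012 + 50004 + 9432 = 293878

293878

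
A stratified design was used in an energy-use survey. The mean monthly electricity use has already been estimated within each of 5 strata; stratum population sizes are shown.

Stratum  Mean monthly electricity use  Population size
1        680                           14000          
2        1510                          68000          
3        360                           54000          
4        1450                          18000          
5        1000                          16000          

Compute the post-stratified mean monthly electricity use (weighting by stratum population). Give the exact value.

Σ Nₕ·x̄ₕ = 680×14000 + 1510×68000 + 360×54000 + 1450×18000 + 1000×16000
  = 9520000 + 102680000 + 19440000 + 26100000 + 16000000 = 173740000
Σ Nₕ = 170000
Overall mean = 173740000 / 170000 = 1022

1022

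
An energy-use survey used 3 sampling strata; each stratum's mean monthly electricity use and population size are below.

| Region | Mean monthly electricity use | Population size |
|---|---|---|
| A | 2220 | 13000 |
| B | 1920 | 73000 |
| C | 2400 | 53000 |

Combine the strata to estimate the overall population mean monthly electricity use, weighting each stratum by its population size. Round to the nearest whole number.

2131

Σ Nₕ·x̄ₕ = 2220×13000 + 1920×73000 + 2400×53000
  = 28860000 + 140160000 + 127200000 = 296220000
Σ Nₕ = 13000 + 73000 + 53000 = 139000
Overall mean = 296220000 / 139000 = 2131.0791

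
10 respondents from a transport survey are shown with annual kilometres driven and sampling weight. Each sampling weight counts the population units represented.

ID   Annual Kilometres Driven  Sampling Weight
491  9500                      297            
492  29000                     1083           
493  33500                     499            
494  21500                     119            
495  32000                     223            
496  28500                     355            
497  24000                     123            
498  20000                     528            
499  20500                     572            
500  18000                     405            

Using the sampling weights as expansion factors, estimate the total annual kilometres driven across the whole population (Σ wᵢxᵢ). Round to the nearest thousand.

103285000

Weighted total = 9500×297 + 29000×1083 + 33500×499 + 21500×119 + 32000×223 + 28500×355 + 24000×123 + 20000×528 + 20500×572 + 18000×405
  = 2821500 + 31407000 + 16716500 + 2558500 + 7136000 + 10117500 + 2952000 + 10560000 + 11726000 + 7290000 = 103285000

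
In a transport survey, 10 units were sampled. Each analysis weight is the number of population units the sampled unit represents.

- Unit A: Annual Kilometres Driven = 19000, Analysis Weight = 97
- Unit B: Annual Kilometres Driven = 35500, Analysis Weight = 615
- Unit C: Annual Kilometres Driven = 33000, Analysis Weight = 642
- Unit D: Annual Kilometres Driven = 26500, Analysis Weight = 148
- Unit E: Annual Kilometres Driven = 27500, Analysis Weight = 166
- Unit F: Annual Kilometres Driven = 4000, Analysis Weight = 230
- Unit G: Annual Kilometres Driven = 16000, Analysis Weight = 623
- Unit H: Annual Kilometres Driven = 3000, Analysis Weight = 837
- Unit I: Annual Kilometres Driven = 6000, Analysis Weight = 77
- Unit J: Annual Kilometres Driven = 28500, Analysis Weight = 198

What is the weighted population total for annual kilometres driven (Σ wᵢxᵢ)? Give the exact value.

Weighted total = 19000×97 + 35500×615 + 33000×642 + 26500×148 + 27500×166 + 4000×230 + 16000×623 + 3000×837 + 6000×77 + 28500×198
  = 1843000 + 21832500 + 21186000 + 3922000 + 4565000 + 920000 + 9968000 + 2511000 + 462000 + 5643000 = 72852500

72852500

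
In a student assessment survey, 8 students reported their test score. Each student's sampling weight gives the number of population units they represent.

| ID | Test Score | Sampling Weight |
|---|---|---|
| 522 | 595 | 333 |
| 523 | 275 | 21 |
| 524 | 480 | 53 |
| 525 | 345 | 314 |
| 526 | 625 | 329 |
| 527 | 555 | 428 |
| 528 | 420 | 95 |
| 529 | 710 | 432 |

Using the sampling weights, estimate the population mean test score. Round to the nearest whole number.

Weighted sum = 595×333 + 275×21 + 480×53 + 345×314 + 625×329 + 555×428 + 420×95 + 710×432
  = 1127465
Sum of weights = 333 + 21 + 53 + 314 + 329 + 428 + 95 + 432 = 2005
Weighted mean = 1127465 / 2005 = 562.32668

562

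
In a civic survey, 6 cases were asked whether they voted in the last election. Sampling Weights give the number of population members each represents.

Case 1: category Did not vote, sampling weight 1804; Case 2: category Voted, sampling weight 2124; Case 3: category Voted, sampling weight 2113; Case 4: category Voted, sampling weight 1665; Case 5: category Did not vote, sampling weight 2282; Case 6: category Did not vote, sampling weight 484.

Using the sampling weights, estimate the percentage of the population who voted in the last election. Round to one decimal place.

Sum of weights for 'Voted' = 2124 + 2113 + 1665 = 5902
Total weight = 1804 + 2124 + 2113 + 1665 + 2282 + 484 = 10472
Weighted proportion = 5902 / 10472 = 0.56359817 → 56.359817%

56.4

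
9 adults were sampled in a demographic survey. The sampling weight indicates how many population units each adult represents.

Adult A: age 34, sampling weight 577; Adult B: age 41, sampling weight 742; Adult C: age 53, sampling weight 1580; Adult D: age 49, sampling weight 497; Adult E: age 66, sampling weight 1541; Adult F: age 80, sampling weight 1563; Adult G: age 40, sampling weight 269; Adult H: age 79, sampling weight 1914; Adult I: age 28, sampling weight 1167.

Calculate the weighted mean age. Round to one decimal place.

58.8

Weighted sum = 579521
Sum of weights = 577 + 742 + 1580 + 497 + 1541 + 1563 + 269 + 1914 + 1167 = 9850
Weighted mean = 579521 / 9850 = 58.834619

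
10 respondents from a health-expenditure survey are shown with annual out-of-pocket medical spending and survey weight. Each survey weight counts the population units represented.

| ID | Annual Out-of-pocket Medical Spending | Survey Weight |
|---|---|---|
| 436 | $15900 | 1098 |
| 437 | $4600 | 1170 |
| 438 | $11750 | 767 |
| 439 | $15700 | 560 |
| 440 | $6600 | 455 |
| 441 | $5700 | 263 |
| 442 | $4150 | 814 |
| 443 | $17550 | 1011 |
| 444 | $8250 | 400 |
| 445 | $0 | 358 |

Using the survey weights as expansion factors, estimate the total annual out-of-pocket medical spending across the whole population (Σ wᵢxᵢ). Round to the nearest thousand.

69568000

Weighted total = 15900×1098 + 4600×1170 + 11750×767 + 15700×560 + 6600×455 + 5700×263 + 4150×814 + 17550×1011 + 8250×400 + 0×358
  = 17458200 + 5382000 + 9012250 + 8792000 + 3003000 + 1499100 + 3378100 + 17743050 + 3300000 + 0 = 69567700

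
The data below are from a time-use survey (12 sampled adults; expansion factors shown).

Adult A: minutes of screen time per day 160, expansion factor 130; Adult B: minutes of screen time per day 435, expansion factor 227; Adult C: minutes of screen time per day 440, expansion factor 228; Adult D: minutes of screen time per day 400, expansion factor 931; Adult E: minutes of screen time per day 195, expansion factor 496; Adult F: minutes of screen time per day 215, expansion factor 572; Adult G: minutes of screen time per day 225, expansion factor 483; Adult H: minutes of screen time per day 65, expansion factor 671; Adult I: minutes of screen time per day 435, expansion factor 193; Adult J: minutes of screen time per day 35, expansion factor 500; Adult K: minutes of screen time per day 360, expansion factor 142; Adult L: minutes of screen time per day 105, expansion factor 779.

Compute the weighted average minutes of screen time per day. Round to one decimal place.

Weighted sum = 160×130 + 435×227 + 440×228 + 400×931 + 195×496 + 215×572 + 225×483 + 65×671 + 435×193 + 35×500 + 360×142 + 105×779
  = 20800 + 98745 + 100320 + 372400 + 96720 + 122980 + 108675 + 43615 + 83955 + 17500 + 51120 + 81795 = 1198625
Sum of weights = 130 + 227 + 228 + 931 + 496 + 572 + 483 + 671 + 193 + 500 + 142 + 779 = 5352
Weighted mean = 1198625 / 5352 = 223.95833

224.0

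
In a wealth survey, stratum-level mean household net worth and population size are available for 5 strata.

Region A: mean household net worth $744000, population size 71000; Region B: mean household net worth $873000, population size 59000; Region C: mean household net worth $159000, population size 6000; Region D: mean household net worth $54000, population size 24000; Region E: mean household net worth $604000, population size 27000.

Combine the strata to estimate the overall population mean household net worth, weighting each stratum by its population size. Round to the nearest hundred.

Σ Nₕ·x̄ₕ = 744000×71000 + 873000×59000 + 159000×6000 + 54000×24000 + 604000×27000
  = 52824000000 + 51507000000 + 954000000 + 1296000000 + 16308000000 = 122889000000
Σ Nₕ = 187000
Overall mean = 122889000000 / 187000 = 657160.43

657200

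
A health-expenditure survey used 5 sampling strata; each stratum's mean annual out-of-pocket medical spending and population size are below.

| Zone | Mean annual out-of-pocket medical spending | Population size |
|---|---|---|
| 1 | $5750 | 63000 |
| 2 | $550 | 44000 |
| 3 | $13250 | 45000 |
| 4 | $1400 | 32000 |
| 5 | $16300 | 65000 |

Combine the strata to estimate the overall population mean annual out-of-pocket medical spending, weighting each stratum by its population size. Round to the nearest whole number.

Σ Nₕ·x̄ₕ = 5750×63000 + 550×44000 + 13250×45000 + 1400×32000 + 16300×65000
  = 362250000 + 24200000 + 596250000 + 44800000 + 1059500000 = 2087000000
Σ Nₕ = 249000
Overall mean = 2087000000 / 249000 = 8381.5261

8382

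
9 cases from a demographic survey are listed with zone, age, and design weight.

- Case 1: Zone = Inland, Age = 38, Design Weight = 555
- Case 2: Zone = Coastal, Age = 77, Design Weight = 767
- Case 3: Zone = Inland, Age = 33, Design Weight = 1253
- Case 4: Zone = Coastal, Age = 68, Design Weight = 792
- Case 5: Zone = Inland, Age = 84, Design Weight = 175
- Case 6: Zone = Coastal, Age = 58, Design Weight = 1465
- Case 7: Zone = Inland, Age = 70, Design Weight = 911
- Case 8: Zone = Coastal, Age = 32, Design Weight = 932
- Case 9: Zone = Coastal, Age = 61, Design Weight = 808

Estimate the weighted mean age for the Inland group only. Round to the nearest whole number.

Inland rows: 1, 3, 5, 7
Weighted sum = 38×555 + 33×1253 + 84×175 + 70×911
  = 140909
Sum of weights = 555 + 1253 + 175 + 911 = 2894
Weighted mean = 140909 / 2894 = 48.690048

49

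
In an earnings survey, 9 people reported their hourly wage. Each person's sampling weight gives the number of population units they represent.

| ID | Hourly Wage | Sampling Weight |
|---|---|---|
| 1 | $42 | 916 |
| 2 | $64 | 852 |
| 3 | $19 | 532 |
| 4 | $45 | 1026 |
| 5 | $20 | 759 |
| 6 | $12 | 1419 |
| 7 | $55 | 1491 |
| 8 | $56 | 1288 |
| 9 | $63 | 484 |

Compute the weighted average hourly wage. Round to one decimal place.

41.8

Weighted sum = 42×916 + 64×852 + 19×532 + 45×1026 + 20×759 + 12×1419 + 55×1491 + 56×1288 + 63×484
  = 38472 + 54528 + 10108 + 46170 + 15180 + 17028 + 82005 + 72128 + 30492 = 366111
Sum of weights = 8767
Weighted mean = 366111 / 8767 = 41.760123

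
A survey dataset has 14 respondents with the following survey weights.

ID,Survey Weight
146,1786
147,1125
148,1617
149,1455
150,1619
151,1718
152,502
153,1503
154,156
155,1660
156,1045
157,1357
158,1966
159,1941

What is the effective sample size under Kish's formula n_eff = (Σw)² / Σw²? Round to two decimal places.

12.36

Σ wᵢ = 19450
Σ wᵢ² = 30616880
n_eff = 19450² / 30616880 = 378302500 / 30616880 = 12.356011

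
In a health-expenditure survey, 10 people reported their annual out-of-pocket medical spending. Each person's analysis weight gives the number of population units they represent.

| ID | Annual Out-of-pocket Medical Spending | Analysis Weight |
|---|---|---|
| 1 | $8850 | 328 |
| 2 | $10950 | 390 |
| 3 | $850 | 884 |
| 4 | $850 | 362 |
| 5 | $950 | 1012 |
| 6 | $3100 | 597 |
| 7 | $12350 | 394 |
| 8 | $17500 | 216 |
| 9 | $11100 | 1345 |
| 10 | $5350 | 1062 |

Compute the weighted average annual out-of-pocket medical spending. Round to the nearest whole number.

6116

Weighted sum = 8850×328 + 10950×390 + 850×884 + 850×362 + 950×1012 + 3100×597 + 12350×394 + 17500×216 + 11100×1345 + 5350×1062
  = 2902800 + 4270500 + 751400 + 307700 + 961400 + 1850700 + 4865900 + 3780000 + 14929500 + 5681700 = 40301600
Sum of weights = 328 + 390 + 884 + 362 + 1012 + 597 + 394 + 216 + 1345 + 1062 = 6590
Weighted mean = 40301600 / 6590 = 6115.569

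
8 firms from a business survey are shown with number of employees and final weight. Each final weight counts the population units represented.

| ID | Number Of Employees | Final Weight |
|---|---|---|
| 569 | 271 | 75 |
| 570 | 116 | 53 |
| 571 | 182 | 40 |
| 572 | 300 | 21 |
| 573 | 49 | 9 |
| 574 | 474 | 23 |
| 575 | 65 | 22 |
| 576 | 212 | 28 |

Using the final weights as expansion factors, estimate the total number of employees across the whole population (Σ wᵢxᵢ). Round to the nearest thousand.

Weighted total = 58762

59000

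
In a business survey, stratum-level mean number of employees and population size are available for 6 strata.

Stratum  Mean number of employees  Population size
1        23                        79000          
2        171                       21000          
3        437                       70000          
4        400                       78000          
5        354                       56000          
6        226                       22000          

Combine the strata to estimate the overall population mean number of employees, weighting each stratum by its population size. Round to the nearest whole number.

Σ Nₕ·x̄ₕ = 23×79000 + 171×21000 + 437×70000 + 400×78000 + 354×56000 + 226×22000
  = 1817000 + 3591000 + 30590000 + 31200000 + 19824000 + 4972000 = 91994000
Σ Nₕ = 79000 + 21000 + 70000 + 78000 + 56000 + 22000 = 326000
Overall mean = 91994000 / 326000 = 282.19018

282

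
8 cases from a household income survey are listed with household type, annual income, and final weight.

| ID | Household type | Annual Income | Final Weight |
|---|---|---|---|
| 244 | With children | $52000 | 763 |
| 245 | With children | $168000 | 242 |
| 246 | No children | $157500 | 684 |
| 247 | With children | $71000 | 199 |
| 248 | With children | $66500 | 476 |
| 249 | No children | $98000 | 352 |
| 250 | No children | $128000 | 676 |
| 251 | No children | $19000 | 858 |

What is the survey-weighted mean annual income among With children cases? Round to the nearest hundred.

75100

With children rows: 244, 245, 247, 248
Weighted sum = 52000×763 + 168000×242 + 71000×199 + 66500×476
  = 126115000
Sum of weights = 1680
Weighted mean = 126115000 / 1680 = 75068.452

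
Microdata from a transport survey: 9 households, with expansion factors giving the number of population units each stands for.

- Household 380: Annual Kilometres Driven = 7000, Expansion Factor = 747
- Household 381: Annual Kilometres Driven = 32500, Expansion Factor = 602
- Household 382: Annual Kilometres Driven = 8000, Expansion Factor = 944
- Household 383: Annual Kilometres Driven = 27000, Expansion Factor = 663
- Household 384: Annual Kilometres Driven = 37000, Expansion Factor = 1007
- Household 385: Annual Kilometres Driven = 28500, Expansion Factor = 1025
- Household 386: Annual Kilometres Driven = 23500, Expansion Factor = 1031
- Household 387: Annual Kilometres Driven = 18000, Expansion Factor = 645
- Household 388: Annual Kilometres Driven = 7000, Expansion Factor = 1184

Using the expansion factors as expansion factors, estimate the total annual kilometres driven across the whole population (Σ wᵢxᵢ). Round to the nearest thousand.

160845000

Weighted total = 7000×747 + 32500×602 + 8000×944 + 27000×663 + 37000×1007 + 28500×1025 + 23500×1031 + 18000×645 + 7000×1184
  = 5229000 + 19565000 + 7552000 + 17901000 + 37259000 + 29212500 + 24228500 + 11610000 + 8288000 = 160845000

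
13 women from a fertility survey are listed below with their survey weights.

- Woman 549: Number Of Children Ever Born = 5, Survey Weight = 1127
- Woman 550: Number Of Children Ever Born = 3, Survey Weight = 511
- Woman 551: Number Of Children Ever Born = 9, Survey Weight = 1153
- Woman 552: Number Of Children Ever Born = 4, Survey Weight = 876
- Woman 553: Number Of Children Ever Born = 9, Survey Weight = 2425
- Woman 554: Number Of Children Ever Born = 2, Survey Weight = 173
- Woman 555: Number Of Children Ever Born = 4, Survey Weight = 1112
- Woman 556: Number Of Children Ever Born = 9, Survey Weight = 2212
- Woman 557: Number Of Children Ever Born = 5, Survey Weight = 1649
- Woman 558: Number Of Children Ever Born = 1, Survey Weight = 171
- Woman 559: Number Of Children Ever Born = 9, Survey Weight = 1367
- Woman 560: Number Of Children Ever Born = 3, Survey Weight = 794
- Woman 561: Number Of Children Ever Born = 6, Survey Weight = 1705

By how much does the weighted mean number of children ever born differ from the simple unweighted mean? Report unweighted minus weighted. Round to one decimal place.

-1.3

Unweighted sum = 69
Unweighted mean = 69 / 13 = 5.3076923
Weighted sum = 100907
Sum of weights = 15275
Weighted mean = 100907 / 15275 = 6.6060229
Difference (unweighted minus weighted) = -1.2983306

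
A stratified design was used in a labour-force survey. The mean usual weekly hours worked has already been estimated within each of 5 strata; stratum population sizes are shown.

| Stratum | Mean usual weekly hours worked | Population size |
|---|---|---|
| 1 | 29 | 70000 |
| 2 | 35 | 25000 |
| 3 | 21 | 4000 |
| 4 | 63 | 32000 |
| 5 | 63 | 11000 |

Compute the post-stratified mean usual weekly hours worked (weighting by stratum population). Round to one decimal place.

40.1

Σ Nₕ·x̄ₕ = 29×70000 + 35×25000 + 21×4000 + 63×32000 + 63×11000
  = 5698000
Σ Nₕ = 70000 + 25000 + 4000 + 32000 + 11000 = 142000
Overall mean = 5698000 / 142000 = 40.126761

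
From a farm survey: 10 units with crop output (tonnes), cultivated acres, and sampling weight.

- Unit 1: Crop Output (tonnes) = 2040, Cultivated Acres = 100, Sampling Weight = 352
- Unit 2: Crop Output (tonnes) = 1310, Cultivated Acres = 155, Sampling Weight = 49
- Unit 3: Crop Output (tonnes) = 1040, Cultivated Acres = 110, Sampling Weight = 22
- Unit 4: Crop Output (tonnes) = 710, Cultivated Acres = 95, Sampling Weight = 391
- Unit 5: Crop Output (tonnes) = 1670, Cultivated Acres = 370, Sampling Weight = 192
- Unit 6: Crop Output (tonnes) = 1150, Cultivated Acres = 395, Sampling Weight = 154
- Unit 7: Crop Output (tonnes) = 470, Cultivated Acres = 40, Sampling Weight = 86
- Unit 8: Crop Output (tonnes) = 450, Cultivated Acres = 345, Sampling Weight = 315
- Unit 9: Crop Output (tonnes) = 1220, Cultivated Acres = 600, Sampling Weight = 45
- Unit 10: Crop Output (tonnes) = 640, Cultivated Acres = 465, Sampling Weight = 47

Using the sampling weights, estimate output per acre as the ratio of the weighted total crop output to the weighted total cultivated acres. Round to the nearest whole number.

Σ wᵢ·y = 2040×352 + 1310×49 + 1040×22 + 710×391 + 1670×192 + 1150×154 + 470×86 + 450×315 + 1220×45 + 640×47
  = 718080 + 64190 + 22880 + 277610 + 320640 + 177100 + 40420 + 141750 + 54900 + 30080 = 1847650
Σ wᵢ·x = 100×352 + 155×49 + 110×22 + 95×391 + 370×192 + 395×154 + 40×86 + 345×315 + 600×45 + 465×47
  = 375200
Ratio = 1847650 / 375200 = 4.9244403

5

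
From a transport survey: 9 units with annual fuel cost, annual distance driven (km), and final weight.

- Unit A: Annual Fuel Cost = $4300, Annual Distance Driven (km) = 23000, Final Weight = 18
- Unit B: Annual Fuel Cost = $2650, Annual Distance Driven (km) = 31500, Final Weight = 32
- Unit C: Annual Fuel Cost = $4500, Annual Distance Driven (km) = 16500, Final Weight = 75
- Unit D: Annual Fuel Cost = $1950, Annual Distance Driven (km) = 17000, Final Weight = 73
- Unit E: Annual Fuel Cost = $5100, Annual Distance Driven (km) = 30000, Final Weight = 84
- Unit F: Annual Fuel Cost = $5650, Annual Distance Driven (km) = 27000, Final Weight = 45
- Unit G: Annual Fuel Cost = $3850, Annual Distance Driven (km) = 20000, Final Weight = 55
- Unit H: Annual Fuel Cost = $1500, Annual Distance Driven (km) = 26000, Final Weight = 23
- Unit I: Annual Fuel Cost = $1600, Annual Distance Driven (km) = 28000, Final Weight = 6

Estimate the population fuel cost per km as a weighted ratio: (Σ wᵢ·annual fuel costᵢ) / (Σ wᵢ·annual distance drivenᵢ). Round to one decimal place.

Σ wᵢ·y = 4300×18 + 2650×32 + 4500×75 + 1950×73 + 5100×84 + 5650×45 + 3850×55 + 1500×23 + 1600×6
  = 77400 + 84800 + 337500 + 142350 + 428400 + 254250 + 211750 + 34500 + 9600 = 1580550
Σ wᵢ·x = 23000×18 + 31500×32 + 16500×75 + 17000×73 + 30000×84 + 27000×45 + 20000×55 + 26000×23 + 28000×6
  = 414000 + 1008000 + 1237500 + 1241000 + 2520000 + 1215000 + 1100000 + 598000 + 168000 = 9501500
Ratio = 1580550 / 9501500 = 0.16634742

0.2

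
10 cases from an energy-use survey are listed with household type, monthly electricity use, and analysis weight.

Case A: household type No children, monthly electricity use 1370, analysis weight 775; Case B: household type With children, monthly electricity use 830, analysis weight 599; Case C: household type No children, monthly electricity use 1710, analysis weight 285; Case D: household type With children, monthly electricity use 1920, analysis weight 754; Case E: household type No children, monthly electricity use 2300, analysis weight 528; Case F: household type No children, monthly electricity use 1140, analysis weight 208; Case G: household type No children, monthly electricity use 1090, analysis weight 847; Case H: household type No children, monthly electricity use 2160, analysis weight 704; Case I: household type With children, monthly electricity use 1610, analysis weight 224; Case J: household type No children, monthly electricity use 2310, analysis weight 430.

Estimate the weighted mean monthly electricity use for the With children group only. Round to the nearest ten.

With children rows: B, D, I
Weighted sum = 830×599 + 1920×754 + 1610×224
  = 2305490
Sum of weights = 599 + 754 + 224 = 1577
Weighted mean = 2305490 / 1577 = 1461.9467

1460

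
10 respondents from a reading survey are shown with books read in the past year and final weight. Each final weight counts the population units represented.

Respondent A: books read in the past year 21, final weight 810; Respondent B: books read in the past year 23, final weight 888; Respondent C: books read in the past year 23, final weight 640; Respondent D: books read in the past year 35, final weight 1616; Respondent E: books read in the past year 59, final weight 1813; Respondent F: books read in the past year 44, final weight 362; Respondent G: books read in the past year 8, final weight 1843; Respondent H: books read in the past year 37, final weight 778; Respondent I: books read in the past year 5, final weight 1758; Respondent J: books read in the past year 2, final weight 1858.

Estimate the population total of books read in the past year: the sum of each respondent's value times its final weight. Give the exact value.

287645

Weighted total = 21×810 + 23×888 + 23×640 + 35×1616 + 59×1813 + 44×362 + 8×1843 + 37×778 + 5×1758 + 2×1858
  = 17010 + 20424 + 14720 + 56560 + 106967 + 15928 + 14744 + 28786 + 8790 + 3716 = 287645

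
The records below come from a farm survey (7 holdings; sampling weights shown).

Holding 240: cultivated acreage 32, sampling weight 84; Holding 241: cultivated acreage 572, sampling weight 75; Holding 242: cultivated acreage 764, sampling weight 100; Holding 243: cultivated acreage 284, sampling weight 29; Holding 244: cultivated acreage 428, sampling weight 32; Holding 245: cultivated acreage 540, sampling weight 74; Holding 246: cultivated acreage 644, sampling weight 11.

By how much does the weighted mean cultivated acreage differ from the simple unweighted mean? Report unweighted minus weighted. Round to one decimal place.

-5.2

Unweighted sum = 32 + 572 + 764 + 284 + 428 + 540 + 644 = 3264
Unweighted mean = 3264 / 7 = 466.28571
Weighted sum = 32×84 + 572×75 + 764×100 + 284×29 + 428×32 + 540×74 + 644×11
  = 2688 + 42900 + 76400 + 8236 + 13696 + 39960 + 7084 = 190964
Sum of weights = 84 + 75 + 100 + 29 + 32 + 74 + 11 = 405
Weighted mean = 190964 / 405 = 471.51605
Difference (unweighted minus weighted) = -5.2303351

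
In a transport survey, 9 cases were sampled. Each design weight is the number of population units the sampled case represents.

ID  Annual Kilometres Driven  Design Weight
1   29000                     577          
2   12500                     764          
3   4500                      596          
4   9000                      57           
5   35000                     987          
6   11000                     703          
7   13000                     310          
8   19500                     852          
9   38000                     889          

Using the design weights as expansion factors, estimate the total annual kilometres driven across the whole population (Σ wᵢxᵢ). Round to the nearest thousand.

Weighted total = 126182000

126182000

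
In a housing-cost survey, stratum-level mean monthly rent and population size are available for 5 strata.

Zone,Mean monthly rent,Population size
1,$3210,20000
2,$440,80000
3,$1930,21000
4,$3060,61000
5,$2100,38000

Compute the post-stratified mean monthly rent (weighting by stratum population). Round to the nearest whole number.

1847

Σ Nₕ·x̄ₕ = 3210×20000 + 440×80000 + 1930×21000 + 3060×61000 + 2100×38000
  = 64200000 + 35200000 + 40530000 + 186660000 + 79800000 = 406390000
Σ Nₕ = 220000
Overall mean = 406390000 / 220000 = 1847.2273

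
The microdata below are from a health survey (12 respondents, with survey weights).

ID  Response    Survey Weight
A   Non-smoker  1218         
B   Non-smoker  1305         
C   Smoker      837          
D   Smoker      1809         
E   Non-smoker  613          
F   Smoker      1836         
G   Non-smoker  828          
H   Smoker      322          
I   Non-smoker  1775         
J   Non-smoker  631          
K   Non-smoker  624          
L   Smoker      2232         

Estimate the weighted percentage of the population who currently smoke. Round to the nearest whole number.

Sum of weights for 'Smoker' = 837 + 1809 + 1836 + 322 + 2232 = 7036
Total weight = 1218 + 1305 + 837 + 1809 + 613 + 1836 + 828 + 322 + 1775 + 631 + 624 + 2232 = 14030
Weighted proportion = 7036 / 14030 = 0.50149679 → 50.149679%

50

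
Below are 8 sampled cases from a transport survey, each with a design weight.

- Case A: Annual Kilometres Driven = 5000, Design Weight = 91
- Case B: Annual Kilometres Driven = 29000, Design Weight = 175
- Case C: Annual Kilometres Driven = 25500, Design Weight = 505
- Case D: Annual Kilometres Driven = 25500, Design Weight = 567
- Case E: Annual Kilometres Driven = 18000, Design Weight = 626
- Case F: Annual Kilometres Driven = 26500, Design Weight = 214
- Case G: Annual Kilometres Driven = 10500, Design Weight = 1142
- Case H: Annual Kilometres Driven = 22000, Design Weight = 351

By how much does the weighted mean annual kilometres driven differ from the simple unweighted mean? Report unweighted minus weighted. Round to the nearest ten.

Unweighted sum = 5000 + 29000 + 25500 + 25500 + 18000 + 26500 + 10500 + 22000 = 162000
Unweighted mean = 162000 / 8 = 20250
Weighted sum = 5000×91 + 29000×175 + 25500×505 + 25500×567 + 18000×626 + 26500×214 + 10500×1142 + 22000×351
  = 69518000
Sum of weights = 91 + 175 + 505 + 567 + 626 + 214 + 1142 + 351 = 3671
Weighted mean = 69518000 / 3671 = 18937.074
Difference (unweighted minus weighted) = 1312.9256

1310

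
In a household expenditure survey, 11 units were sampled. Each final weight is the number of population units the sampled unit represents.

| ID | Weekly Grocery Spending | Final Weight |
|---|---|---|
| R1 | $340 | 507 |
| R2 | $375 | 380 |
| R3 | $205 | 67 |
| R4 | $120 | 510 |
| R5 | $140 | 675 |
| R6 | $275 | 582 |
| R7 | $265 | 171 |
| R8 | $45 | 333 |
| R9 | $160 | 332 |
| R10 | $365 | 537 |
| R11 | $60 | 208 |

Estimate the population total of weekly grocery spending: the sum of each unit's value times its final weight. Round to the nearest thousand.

Weighted total = 340×507 + 375×380 + 205×67 + 120×510 + 140×675 + 275×582 + 265×171 + 45×333 + 160×332 + 365×537 + 60×208
  = 172380 + 142500 + 13735 + 61200 + 94500 + 160050 + 45315 + 14985 + 53120 + 196005 + 12480 = 966270

966000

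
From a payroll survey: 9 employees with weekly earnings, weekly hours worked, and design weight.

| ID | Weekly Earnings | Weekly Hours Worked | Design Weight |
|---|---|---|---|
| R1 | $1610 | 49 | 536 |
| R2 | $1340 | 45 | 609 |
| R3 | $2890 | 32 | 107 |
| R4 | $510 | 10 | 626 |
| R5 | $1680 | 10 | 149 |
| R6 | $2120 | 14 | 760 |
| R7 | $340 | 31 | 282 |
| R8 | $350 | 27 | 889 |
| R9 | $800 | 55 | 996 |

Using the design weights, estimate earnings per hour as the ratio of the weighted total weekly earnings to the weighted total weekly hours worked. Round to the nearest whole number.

33

Σ wᵢ·y = 5372860
Σ wᵢ·x = 49×536 + 45×609 + 32×107 + 10×626 + 10×149 + 14×760 + 31×282 + 27×889 + 55×996
  = 26264 + 27405 + 3424 + 6260 + 1490 + 10640 + 8742 + 24003 + 54780 = 163008
Ratio = 5372860 / 163008 = 32.960714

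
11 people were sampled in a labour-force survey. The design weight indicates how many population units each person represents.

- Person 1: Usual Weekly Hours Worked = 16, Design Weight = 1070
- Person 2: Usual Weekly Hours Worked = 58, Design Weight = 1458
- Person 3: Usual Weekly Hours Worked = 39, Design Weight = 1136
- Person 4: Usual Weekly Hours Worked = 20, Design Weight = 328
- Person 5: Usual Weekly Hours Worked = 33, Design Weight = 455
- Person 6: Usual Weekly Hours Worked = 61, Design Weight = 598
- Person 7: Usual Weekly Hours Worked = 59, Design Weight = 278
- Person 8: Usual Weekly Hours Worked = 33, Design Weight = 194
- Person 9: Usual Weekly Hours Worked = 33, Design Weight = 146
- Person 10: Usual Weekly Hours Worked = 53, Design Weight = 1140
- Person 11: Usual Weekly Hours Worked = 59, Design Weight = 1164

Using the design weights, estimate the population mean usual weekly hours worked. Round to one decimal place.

45.3

Weighted sum = 16×1070 + 58×1458 + 39×1136 + 20×328 + 33×455 + 61×598 + 59×278 + 33×194 + 33×146 + 53×1140 + 59×1164
  = 360759
Sum of weights = 1070 + 1458 + 1136 + 328 + 455 + 598 + 278 + 194 + 146 + 1140 + 1164 = 7967
Weighted mean = 360759 / 7967 = 45.281662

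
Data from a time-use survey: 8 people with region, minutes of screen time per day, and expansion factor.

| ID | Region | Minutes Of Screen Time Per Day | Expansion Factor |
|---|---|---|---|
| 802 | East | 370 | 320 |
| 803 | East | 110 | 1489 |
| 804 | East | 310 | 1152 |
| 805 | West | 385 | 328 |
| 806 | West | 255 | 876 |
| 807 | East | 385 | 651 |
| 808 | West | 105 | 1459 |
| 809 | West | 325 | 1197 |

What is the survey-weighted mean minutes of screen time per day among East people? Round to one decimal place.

246.4

East rows: 802, 803, 804, 807
Weighted sum = 370×320 + 110×1489 + 310×1152 + 385×651
  = 118400 + 163790 + 357120 + 250635 = 889945
Sum of weights = 3612
Weighted mean = 889945 / 3612 = 246.38566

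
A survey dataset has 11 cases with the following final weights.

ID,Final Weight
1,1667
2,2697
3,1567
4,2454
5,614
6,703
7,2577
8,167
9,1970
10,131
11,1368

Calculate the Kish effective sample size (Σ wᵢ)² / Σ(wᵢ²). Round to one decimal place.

8.0

Σ wᵢ = 1667 + 2697 + 1567 + 2454 + 614 + 703 + 2577 + 167 + 1970 + 131 + 1368 = 15915
Σ wᵢ² = 31839811
n_eff = 15915² / 31839811 = 253287225 / 31839811 = 7.955048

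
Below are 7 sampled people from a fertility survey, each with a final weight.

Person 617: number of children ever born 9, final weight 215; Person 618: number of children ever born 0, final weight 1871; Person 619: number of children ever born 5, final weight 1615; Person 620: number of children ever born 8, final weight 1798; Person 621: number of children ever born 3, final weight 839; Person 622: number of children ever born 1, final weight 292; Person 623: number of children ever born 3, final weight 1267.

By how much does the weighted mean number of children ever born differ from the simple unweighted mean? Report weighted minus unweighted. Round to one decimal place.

-0.2

Unweighted sum = 9 + 0 + 5 + 8 + 3 + 1 + 3 = 29
Unweighted mean = 29 / 7 = 4.1428571
Weighted sum = 9×215 + 0×1871 + 5×1615 + 8×1798 + 3×839 + 1×292 + 3×1267
  = 1935 + 0 + 8075 + 14384 + 2517 + 292 + 3801 = 31004
Sum of weights = 215 + 1871 + 1615 + 1798 + 839 + 292 + 1267 = 7897
Weighted mean = 31004 / 7897 = 3.9260479
Difference (weighted minus unweighted) = -0.21680928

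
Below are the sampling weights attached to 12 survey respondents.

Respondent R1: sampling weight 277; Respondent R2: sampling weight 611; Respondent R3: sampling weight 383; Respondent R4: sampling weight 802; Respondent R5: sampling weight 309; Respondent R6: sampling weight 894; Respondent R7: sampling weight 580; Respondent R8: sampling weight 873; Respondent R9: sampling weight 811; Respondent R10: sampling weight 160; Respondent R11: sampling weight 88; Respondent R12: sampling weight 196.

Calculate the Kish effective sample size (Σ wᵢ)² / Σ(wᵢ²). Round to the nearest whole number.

Σ wᵢ = 277 + 611 + 383 + 802 + 309 + 894 + 580 + 873 + 811 + 160 + 88 + 196 = 5984
Σ wᵢ² = 3962670
n_eff = 5984² / 3962670 = 35808256 / 3962670 = 9.0363962

9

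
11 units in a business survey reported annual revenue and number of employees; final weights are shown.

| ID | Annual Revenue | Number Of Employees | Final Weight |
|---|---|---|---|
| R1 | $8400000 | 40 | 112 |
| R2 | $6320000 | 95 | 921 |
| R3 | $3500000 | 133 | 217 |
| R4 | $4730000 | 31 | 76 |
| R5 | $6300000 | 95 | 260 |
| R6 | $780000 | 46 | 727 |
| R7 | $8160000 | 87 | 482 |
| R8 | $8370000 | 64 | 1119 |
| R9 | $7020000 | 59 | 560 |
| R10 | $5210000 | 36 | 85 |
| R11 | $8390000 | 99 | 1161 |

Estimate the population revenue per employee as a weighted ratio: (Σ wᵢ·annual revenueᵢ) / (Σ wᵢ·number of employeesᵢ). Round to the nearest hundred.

84100

Σ wᵢ·y = 8400000×112 + 6320000×921 + 3500000×217 + 4730000×76 + 6300000×260 + 780000×727 + 8160000×482 + 8370000×1119 + 7020000×560 + 5210000×85 + 8390000×1161
  = 37499550000
Σ wᵢ·x = 40×112 + 95×921 + 133×217 + 31×76 + 95×260 + 46×727 + 87×482 + 64×1119 + 59×560 + 36×85 + 99×1161
  = 4480 + 87495 + 28861 + 2356 + 24700 + 33442 + 41934 + 71616 + 33040 + 3060 + 114939 = 445923
Ratio = 37499550000 / 445923 = 84094.227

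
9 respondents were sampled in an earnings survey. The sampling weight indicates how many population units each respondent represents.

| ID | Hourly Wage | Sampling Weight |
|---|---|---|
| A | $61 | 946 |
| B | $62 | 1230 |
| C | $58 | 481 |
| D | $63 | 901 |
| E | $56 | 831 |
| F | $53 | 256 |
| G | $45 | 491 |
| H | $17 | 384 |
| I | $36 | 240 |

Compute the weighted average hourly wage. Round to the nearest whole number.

55

Weighted sum = 61×946 + 62×1230 + 58×481 + 63×901 + 56×831 + 53×256 + 45×491 + 17×384 + 36×240
  = 57706 + 76260 + 27898 + 56763 + 46536 + 13568 + 22095 + 6528 + 8640 = 315994
Sum of weights = 946 + 1230 + 481 + 901 + 831 + 256 + 491 + 384 + 240 = 5760
Weighted mean = 315994 / 5760 = 54.860069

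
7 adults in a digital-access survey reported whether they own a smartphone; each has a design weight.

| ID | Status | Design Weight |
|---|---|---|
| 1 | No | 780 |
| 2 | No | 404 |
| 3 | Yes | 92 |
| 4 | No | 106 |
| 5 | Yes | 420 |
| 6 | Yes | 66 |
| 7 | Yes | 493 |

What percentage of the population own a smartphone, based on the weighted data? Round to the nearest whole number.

45

Sum of weights for 'Yes' = 92 + 420 + 66 + 493 = 1071
Total weight = 780 + 404 + 92 + 106 + 420 + 66 + 493 = 2361
Weighted proportion = 1071 / 2361 = 0.45362135 → 45.362135%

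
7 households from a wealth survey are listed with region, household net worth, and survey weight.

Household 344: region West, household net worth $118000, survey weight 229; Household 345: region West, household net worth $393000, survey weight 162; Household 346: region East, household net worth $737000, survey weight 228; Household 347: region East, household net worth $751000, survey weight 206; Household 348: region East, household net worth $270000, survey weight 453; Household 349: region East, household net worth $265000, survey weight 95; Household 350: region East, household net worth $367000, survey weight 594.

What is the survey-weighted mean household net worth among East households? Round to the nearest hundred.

436700

East rows: 346, 347, 348, 349, 350
Weighted sum = 737000×228 + 751000×206 + 270000×453 + 265000×95 + 367000×594
  = 168036000 + 154706000 + 122310000 + 25175000 + 217998000 = 688225000
Sum of weights = 228 + 206 + 453 + 95 + 594 = 1576
Weighted mean = 688225000 / 1576 = 436690.99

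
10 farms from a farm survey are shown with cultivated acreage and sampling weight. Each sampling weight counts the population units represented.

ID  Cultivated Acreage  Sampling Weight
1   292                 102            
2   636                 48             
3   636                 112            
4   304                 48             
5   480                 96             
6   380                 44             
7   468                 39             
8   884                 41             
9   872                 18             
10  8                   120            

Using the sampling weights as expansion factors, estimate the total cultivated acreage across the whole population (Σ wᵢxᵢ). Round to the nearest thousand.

280000

Weighted total = 292×102 + 636×48 + 636×112 + 304×48 + 480×96 + 380×44 + 468×39 + 884×41 + 872×18 + 8×120
  = 280088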